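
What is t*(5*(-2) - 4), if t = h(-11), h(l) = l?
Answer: 154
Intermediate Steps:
t = -11
t*(5*(-2) - 4) = -11*(5*(-2) - 4) = -11*(-10 - 4) = -11*(-14) = 154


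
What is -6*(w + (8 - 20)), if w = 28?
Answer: -96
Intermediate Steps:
-6*(w + (8 - 20)) = -6*(28 + (8 - 20)) = -6*(28 - 12) = -6*16 = -96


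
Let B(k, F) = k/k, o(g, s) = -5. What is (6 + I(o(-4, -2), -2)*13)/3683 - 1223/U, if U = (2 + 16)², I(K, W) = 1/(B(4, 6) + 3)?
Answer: -1125328/298323 ≈ -3.7722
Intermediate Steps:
B(k, F) = 1
I(K, W) = ¼ (I(K, W) = 1/(1 + 3) = 1/4 = ¼)
U = 324 (U = 18² = 324)
(6 + I(o(-4, -2), -2)*13)/3683 - 1223/U = (6 + (¼)*13)/3683 - 1223/324 = (6 + 13/4)*(1/3683) - 1223*1/324 = (37/4)*(1/3683) - 1223/324 = 37/14732 - 1223/324 = -1125328/298323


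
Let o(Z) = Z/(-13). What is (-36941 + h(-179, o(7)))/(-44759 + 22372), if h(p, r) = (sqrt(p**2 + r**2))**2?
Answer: 828051/3783403 ≈ 0.21886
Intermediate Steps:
o(Z) = -Z/13 (o(Z) = Z*(-1/13) = -Z/13)
h(p, r) = p**2 + r**2
(-36941 + h(-179, o(7)))/(-44759 + 22372) = (-36941 + ((-179)**2 + (-1/13*7)**2))/(-44759 + 22372) = (-36941 + (32041 + (-7/13)**2))/(-22387) = (-36941 + (32041 + 49/169))*(-1/22387) = (-36941 + 5414978/169)*(-1/22387) = -828051/169*(-1/22387) = 828051/3783403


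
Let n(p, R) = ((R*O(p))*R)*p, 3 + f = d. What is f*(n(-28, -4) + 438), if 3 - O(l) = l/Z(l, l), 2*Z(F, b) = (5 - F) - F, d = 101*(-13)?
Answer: 105745864/61 ≈ 1.7335e+6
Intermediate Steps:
d = -1313
f = -1316 (f = -3 - 1313 = -1316)
Z(F, b) = 5/2 - F (Z(F, b) = ((5 - F) - F)/2 = (5 - 2*F)/2 = 5/2 - F)
O(l) = 3 - l/(5/2 - l)
n(p, R) = p*R²*(-15 + 8*p)/(-5 + 2*p) (n(p, R) = ((R*((-15 + 8*p)/(-5 + 2*p)))*R)*p = ((R*(-15 + 8*p)/(-5 + 2*p))*R)*p = (R²*(-15 + 8*p)/(-5 + 2*p))*p = p*R²*(-15 + 8*p)/(-5 + 2*p))
f*(n(-28, -4) + 438) = -1316*(-28*(-4)²*(-15 + 8*(-28))/(-5 + 2*(-28)) + 438) = -1316*(-28*16*(-15 - 224)/(-5 - 56) + 438) = -1316*(-28*16*(-239)/(-61) + 438) = -1316*(-28*16*(-1/61)*(-239) + 438) = -1316*(-107072/61 + 438) = -1316*(-80354/61) = 105745864/61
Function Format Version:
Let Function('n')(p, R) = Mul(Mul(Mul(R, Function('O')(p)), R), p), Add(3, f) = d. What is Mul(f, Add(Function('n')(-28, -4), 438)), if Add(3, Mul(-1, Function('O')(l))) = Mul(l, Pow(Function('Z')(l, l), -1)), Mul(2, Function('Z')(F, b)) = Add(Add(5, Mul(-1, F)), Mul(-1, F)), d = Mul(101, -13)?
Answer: Rational(105745864, 61) ≈ 1.7335e+6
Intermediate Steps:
d = -1313
f = -1316 (f = Add(-3, -1313) = -1316)
Function('Z')(F, b) = Add(Rational(5, 2), Mul(-1, F)) (Function('Z')(F, b) = Mul(Rational(1, 2), Add(Add(5, Mul(-1, F)), Mul(-1, F))) = Mul(Rational(1, 2), Add(5, Mul(-2, F))) = Add(Rational(5, 2), Mul(-1, F)))
Function('O')(l) = Add(3, Mul(-1, l, Pow(Add(Rational(5, 2), Mul(-1, l)), -1))) (Function('O')(l) = Add(3, Mul(-1, Mul(l, Pow(Add(Rational(5, 2), Mul(-1, l)), -1)))) = Add(3, Mul(-1, l, Pow(Add(Rational(5, 2), Mul(-1, l)), -1))))
Function('n')(p, R) = Mul(p, Pow(R, 2), Pow(Add(-5, Mul(2, p)), -1), Add(-15, Mul(8, p))) (Function('n')(p, R) = Mul(Mul(Mul(R, Mul(Pow(Add(-5, Mul(2, p)), -1), Add(-15, Mul(8, p)))), R), p) = Mul(Mul(Mul(R, Pow(Add(-5, Mul(2, p)), -1), Add(-15, Mul(8, p))), R), p) = Mul(Mul(Pow(R, 2), Pow(Add(-5, Mul(2, p)), -1), Add(-15, Mul(8, p))), p) = Mul(p, Pow(R, 2), Pow(Add(-5, Mul(2, p)), -1), Add(-15, Mul(8, p))))
Mul(f, Add(Function('n')(-28, -4), 438)) = Mul(-1316, Add(Mul(-28, Pow(-4, 2), Pow(Add(-5, Mul(2, -28)), -1), Add(-15, Mul(8, -28))), 438)) = Mul(-1316, Add(Mul(-28, 16, Pow(Add(-5, -56), -1), Add(-15, -224)), 438)) = Mul(-1316, Add(Mul(-28, 16, Pow(-61, -1), -239), 438)) = Mul(-1316, Add(Mul(-28, 16, Rational(-1, 61), -239), 438)) = Mul(-1316, Add(Rational(-107072, 61), 438)) = Mul(-1316, Rational(-80354, 61)) = Rational(105745864, 61)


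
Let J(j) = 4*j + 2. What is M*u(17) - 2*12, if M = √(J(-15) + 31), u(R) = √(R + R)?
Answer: -24 + 3*I*√102 ≈ -24.0 + 30.299*I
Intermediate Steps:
u(R) = √2*√R (u(R) = √(2*R) = √2*√R)
J(j) = 2 + 4*j
M = 3*I*√3 (M = √((2 + 4*(-15)) + 31) = √((2 - 60) + 31) = √(-58 + 31) = √(-27) = 3*I*√3 ≈ 5.1962*I)
M*u(17) - 2*12 = (3*I*√3)*(√2*√17) - 2*12 = (3*I*√3)*√34 - 24 = 3*I*√102 - 24 = -24 + 3*I*√102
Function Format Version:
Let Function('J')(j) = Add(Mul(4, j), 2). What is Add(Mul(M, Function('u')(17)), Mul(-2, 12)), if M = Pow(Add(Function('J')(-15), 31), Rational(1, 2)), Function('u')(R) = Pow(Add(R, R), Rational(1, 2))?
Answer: Add(-24, Mul(3, I, Pow(102, Rational(1, 2)))) ≈ Add(-24.000, Mul(30.299, I))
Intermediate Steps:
Function('u')(R) = Mul(Pow(2, Rational(1, 2)), Pow(R, Rational(1, 2))) (Function('u')(R) = Pow(Mul(2, R), Rational(1, 2)) = Mul(Pow(2, Rational(1, 2)), Pow(R, Rational(1, 2))))
Function('J')(j) = Add(2, Mul(4, j))
M = Mul(3, I, Pow(3, Rational(1, 2))) (M = Pow(Add(Add(2, Mul(4, -15)), 31), Rational(1, 2)) = Pow(Add(Add(2, -60), 31), Rational(1, 2)) = Pow(Add(-58, 31), Rational(1, 2)) = Pow(-27, Rational(1, 2)) = Mul(3, I, Pow(3, Rational(1, 2))) ≈ Mul(5.1962, I))
Add(Mul(M, Function('u')(17)), Mul(-2, 12)) = Add(Mul(Mul(3, I, Pow(3, Rational(1, 2))), Mul(Pow(2, Rational(1, 2)), Pow(17, Rational(1, 2)))), Mul(-2, 12)) = Add(Mul(Mul(3, I, Pow(3, Rational(1, 2))), Pow(34, Rational(1, 2))), -24) = Add(Mul(3, I, Pow(102, Rational(1, 2))), -24) = Add(-24, Mul(3, I, Pow(102, Rational(1, 2))))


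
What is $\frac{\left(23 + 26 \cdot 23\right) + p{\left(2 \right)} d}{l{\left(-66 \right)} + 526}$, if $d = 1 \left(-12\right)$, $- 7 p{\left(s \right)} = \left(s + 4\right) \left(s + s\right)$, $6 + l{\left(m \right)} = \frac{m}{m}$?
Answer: $\frac{4635}{3647} \approx 1.2709$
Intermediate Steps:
$l{\left(m \right)} = -5$ ($l{\left(m \right)} = -6 + \frac{m}{m} = -6 + 1 = -5$)
$p{\left(s \right)} = - \frac{2 s \left(4 + s\right)}{7}$ ($p{\left(s \right)} = - \frac{\left(s + 4\right) \left(s + s\right)}{7} = - \frac{\left(4 + s\right) 2 s}{7} = - \frac{2 s \left(4 + s\right)}{7}$)
$d = -12$
$\frac{\left(23 + 26 \cdot 23\right) + p{\left(2 \right)} d}{l{\left(-66 \right)} + 526} = \frac{\left(23 + 26 \cdot 23\right) + \left(- \frac{2}{7}\right) 2 \left(4 + 2\right) \left(-12\right)}{-5 + 526} = \frac{\left(23 + 598\right) + \left(- \frac{2}{7}\right) 2 \cdot 6 \left(-12\right)}{521} = \left(621 - - \frac{288}{7}\right) \frac{1}{521} = \left(621 + \frac{288}{7}\right) \frac{1}{521} = \frac{4635}{7} \cdot \frac{1}{521} = \frac{4635}{3647}$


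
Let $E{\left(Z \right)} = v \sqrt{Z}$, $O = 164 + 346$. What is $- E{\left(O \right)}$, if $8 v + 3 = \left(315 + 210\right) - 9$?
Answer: $- \frac{513 \sqrt{510}}{8} \approx -1448.1$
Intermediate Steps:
$v = \frac{513}{8}$ ($v = - \frac{3}{8} + \frac{\left(315 + 210\right) - 9}{8} = - \frac{3}{8} + \frac{525 - 9}{8} = - \frac{3}{8} + \frac{1}{8} \cdot 516 = - \frac{3}{8} + \frac{129}{2} = \frac{513}{8} \approx 64.125$)
$O = 510$
$E{\left(Z \right)} = \frac{513 \sqrt{Z}}{8}$
$- E{\left(O \right)} = - \frac{513 \sqrt{510}}{8}$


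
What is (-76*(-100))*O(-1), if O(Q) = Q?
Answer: -7600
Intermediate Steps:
(-76*(-100))*O(-1) = -76*(-100)*(-1) = 7600*(-1) = -7600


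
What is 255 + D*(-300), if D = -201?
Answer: 60555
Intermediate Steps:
255 + D*(-300) = 255 - 201*(-300) = 255 + 60300 = 60555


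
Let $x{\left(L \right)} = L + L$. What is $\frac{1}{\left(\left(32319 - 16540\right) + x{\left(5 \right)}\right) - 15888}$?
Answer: $- \frac{1}{99} \approx -0.010101$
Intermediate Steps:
$x{\left(L \right)} = 2 L$
$\frac{1}{\left(\left(32319 - 16540\right) + x{\left(5 \right)}\right) - 15888} = \frac{1}{\left(\left(32319 - 16540\right) + 2 \cdot 5\right) - 15888} = \frac{1}{\left(15779 + 10\right) - 15888} = \frac{1}{15789 - 15888} = \frac{1}{-99} = - \frac{1}{99}$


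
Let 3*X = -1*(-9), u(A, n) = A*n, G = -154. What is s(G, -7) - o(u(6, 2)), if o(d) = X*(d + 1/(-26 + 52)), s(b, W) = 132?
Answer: 2493/26 ≈ 95.885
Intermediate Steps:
X = 3 (X = (-1*(-9))/3 = (1/3)*9 = 3)
o(d) = 3/26 + 3*d (o(d) = 3*(d + 1/(-26 + 52)) = 3*(d + 1/26) = 3*(1/26 + d) = 3/26 + 3*d)
s(G, -7) - o(u(6, 2)) = 132 - (3/26 + 3*(6*2)) = 132 - (3/26 + 3*12) = 132 - (3/26 + 36) = 132 - 1*939/26 = 132 - 939/26 = 2493/26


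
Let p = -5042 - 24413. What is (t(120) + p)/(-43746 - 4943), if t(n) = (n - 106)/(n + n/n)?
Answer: 3564041/5891369 ≈ 0.60496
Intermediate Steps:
t(n) = (-106 + n)/(1 + n) (t(n) = (-106 + n)/(n + 1) = (-106 + n)/(1 + n))
p = -29455
(t(120) + p)/(-43746 - 4943) = ((-106 + 120)/(1 + 120) - 29455)/(-43746 - 4943) = (14/121 - 29455)/(-48689) = ((1/121)*14 - 29455)*(-1/48689) = (14/121 - 29455)*(-1/48689) = -3564041/121*(-1/48689) = 3564041/5891369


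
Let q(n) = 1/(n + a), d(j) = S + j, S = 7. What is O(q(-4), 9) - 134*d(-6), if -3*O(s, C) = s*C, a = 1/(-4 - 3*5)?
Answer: -10261/77 ≈ -133.26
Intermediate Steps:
d(j) = 7 + j
a = -1/19 (a = 1/(-4 - 15) = 1/(-19) = -1/19 ≈ -0.052632)
q(n) = 1/(-1/19 + n) (q(n) = 1/(n - 1/19) = 1/(-1/19 + n))
O(s, C) = -C*s/3 (O(s, C) = -s*C/3 = -C*s/3)
O(q(-4), 9) - 134*d(-6) = -⅓*9*19/(-1 + 19*(-4)) - 134*(7 - 6) = -⅓*9*19/(-1 - 76) - 134*1 = -⅓*9*19/(-77) - 134 = -⅓*9*19*(-1/77) - 134 = -⅓*9*(-19/77) - 134 = 57/77 - 134 = -10261/77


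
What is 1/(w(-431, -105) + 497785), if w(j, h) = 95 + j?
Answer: 1/497449 ≈ 2.0103e-6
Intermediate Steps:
1/(w(-431, -105) + 497785) = 1/((95 - 431) + 497785) = 1/(-336 + 497785) = 1/497449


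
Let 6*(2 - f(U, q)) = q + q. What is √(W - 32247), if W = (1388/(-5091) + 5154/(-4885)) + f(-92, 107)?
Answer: 2*I*√554617012160756915/8289845 ≈ 179.67*I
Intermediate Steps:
f(U, q) = 2 - q/3 (f(U, q) = 2 - (q + q)/6 = 2 - q/3)
W = -290097913/8289845 (W = (1388/(-5091) + 5154/(-4885)) + (2 - ⅓*107) = (1388*(-1/5091) + 5154*(-1/4885)) + (2 - 107/3) = (-1388/5091 - 5154/4885) - 101/3 = -33019394/24869535 - 101/3 = -290097913/8289845 ≈ -34.994)
√(W - 32247) = √(-290097913/8289845 - 32247) = √(-267612729628/8289845) = 2*I*√554617012160756915/8289845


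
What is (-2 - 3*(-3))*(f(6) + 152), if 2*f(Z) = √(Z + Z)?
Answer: 1064 + 7*√3 ≈ 1076.1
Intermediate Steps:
f(Z) = √2*√Z/2 (f(Z) = √(Z + Z)/2 = √(2*Z)/2 = (√2*√Z)/2 = √2*√Z/2)
(-2 - 3*(-3))*(f(6) + 152) = (-2 - 3*(-3))*(√2*√6/2 + 152) = (-2 + 9)*(√3 + 152) = 7*(152 + √3) = 1064 + 7*√3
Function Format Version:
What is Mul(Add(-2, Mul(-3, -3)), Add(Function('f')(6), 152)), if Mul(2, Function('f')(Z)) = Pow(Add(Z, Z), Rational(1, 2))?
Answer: Add(1064, Mul(7, Pow(3, Rational(1, 2)))) ≈ 1076.1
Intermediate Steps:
Function('f')(Z) = Mul(Rational(1, 2), Pow(2, Rational(1, 2)), Pow(Z, Rational(1, 2))) (Function('f')(Z) = Mul(Rational(1, 2), Pow(Add(Z, Z), Rational(1, 2))) = Mul(Rational(1, 2), Pow(Mul(2, Z), Rational(1, 2))) = Mul(Rational(1, 2), Mul(Pow(2, Rational(1, 2)), Pow(Z, Rational(1, 2)))) = Mul(Rational(1, 2), Pow(2, Rational(1, 2)), Pow(Z, Rational(1, 2))))
Mul(Add(-2, Mul(-3, -3)), Add(Function('f')(6), 152)) = Mul(Add(-2, Mul(-3, -3)), Add(Mul(Rational(1, 2), Pow(2, Rational(1, 2)), Pow(6, Rational(1, 2))), 152)) = Mul(Add(-2, 9), Add(Pow(3, Rational(1, 2)), 152)) = Mul(7, Add(152, Pow(3, Rational(1, 2)))) = Add(1064, Mul(7, Pow(3, Rational(1, 2))))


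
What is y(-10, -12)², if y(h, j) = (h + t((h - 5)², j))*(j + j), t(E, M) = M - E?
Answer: 35141184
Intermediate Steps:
y(h, j) = 2*j*(h + j - (-5 + h)²) (y(h, j) = (h + (j - (h - 5)²))*(j + j) = (h + (j - (-5 + h)²))*(2*j) = (h + j - (-5 + h)²)*(2*j) = 2*j*(h + j - (-5 + h)²))
y(-10, -12)² = (2*(-12)*(-10 - 12 - (-5 - 10)²))² = (2*(-12)*(-10 - 12 - 1*(-15)²))² = (2*(-12)*(-10 - 12 - 1*225))² = (2*(-12)*(-10 - 12 - 225))² = (2*(-12)*(-247))² = 5928² = 35141184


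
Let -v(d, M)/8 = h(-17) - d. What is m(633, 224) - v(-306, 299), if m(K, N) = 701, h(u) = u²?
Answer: 5461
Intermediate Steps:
v(d, M) = -2312 + 8*d (v(d, M) = -8*((-17)² - d) = -8*(289 - d) = -2312 + 8*d)
m(633, 224) - v(-306, 299) = 701 - (-2312 + 8*(-306)) = 701 - (-2312 - 2448) = 701 - 1*(-4760) = 701 + 4760 = 5461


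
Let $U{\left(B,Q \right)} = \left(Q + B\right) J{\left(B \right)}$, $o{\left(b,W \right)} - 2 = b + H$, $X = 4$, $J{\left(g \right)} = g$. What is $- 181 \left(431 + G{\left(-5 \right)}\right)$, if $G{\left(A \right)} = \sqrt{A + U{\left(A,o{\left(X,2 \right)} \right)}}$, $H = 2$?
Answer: $-78011 - 362 i \sqrt{5} \approx -78011.0 - 809.46 i$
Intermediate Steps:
$o{\left(b,W \right)} = 4 + b$ ($o{\left(b,W \right)} = 2 + \left(b + 2\right) = 2 + \left(2 + b\right) = 4 + b$)
$U{\left(B,Q \right)} = B \left(B + Q\right)$ ($U{\left(B,Q \right)} = \left(Q + B\right) B = \left(B + Q\right) B = B \left(B + Q\right)$)
$G{\left(A \right)} = \sqrt{A + A \left(8 + A\right)}$ ($G{\left(A \right)} = \sqrt{A + A \left(A + \left(4 + 4\right)\right)} = \sqrt{A + A \left(A + 8\right)} = \sqrt{A + A \left(8 + A\right)}$)
$- 181 \left(431 + G{\left(-5 \right)}\right) = - 181 \left(431 + \sqrt{- 5 \left(9 - 5\right)}\right) = - 181 \left(431 + \sqrt{\left(-5\right) 4}\right) = - 181 \left(431 + \sqrt{-20}\right) = - 181 \left(431 + 2 i \sqrt{5}\right) = -78011 - 362 i \sqrt{5}$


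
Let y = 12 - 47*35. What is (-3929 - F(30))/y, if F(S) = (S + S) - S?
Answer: 3959/1633 ≈ 2.4244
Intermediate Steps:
F(S) = S (F(S) = 2*S - S = S)
y = -1633 (y = 12 - 1645 = -1633)
(-3929 - F(30))/y = (-3929 - 1*30)/(-1633) = (-3929 - 30)*(-1/1633) = -3959*(-1/1633) = 3959/1633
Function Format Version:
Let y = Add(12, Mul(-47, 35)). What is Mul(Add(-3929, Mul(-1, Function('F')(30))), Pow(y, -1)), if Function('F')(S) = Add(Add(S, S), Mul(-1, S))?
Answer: Rational(3959, 1633) ≈ 2.4244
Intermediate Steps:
Function('F')(S) = S (Function('F')(S) = Add(Mul(2, S), Mul(-1, S)) = S)
y = -1633 (y = Add(12, -1645) = -1633)
Mul(Add(-3929, Mul(-1, Function('F')(30))), Pow(y, -1)) = Mul(Add(-3929, Mul(-1, 30)), Pow(-1633, -1)) = Mul(Add(-3929, -30), Rational(-1, 1633)) = Mul(-3959, Rational(-1, 1633)) = Rational(3959, 1633)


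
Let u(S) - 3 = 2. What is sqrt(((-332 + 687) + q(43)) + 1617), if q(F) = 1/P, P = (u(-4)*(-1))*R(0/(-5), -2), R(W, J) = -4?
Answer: sqrt(197205)/10 ≈ 44.408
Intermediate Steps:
u(S) = 5 (u(S) = 3 + 2 = 5)
P = 20 (P = (5*(-1))*(-4) = -5*(-4) = 20)
q(F) = 1/20
sqrt(((-332 + 687) + q(43)) + 1617) = sqrt(((-332 + 687) + 1/20) + 1617) = sqrt((355 + 1/20) + 1617) = sqrt(7101/20 + 1617) = sqrt(39441/20) = sqrt(197205)/10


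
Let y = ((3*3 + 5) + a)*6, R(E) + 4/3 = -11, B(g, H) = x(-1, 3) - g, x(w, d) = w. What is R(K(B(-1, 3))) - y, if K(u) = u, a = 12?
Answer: -505/3 ≈ -168.33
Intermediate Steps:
B(g, H) = -1 - g
R(E) = -37/3 (R(E) = -4/3 - 11 = -37/3)
y = 156 (y = ((3*3 + 5) + 12)*6 = ((9 + 5) + 12)*6 = (14 + 12)*6 = 26*6 = 156)
R(K(B(-1, 3))) - y = -37/3 - 1*156 = -37/3 - 156 = -505/3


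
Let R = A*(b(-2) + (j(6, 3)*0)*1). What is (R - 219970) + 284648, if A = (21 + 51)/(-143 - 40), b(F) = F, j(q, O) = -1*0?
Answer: 3945406/61 ≈ 64679.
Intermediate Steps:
j(q, O) = 0
A = -24/61 (A = 72/(-183) = 72*(-1/183) = -24/61 ≈ -0.39344)
R = 48/61 (R = -24*(-2 + (0*0)*1)/61 = -24*(-2 + 0*1)/61 = -24*(-2 + 0)/61 = -24/61*(-2) = 48/61 ≈ 0.78689)
(R - 219970) + 284648 = (48/61 - 219970) + 284648 = -13418122/61 + 284648 = 3945406/61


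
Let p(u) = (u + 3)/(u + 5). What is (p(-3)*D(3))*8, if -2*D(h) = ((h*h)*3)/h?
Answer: 0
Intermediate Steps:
D(h) = -3*h/2 (D(h) = -(h*h)*3/(2*h) = -h**2*3/(2*h) = -3*h**2/(2*h) = -3*h/2)
p(u) = (3 + u)/(5 + u)
(p(-3)*D(3))*8 = (((3 - 3)/(5 - 3))*(-3/2*3))*8 = ((0/2)*(-9/2))*8 = (((1/2)*0)*(-9/2))*8 = (0*(-9/2))*8 = 0*8 = 0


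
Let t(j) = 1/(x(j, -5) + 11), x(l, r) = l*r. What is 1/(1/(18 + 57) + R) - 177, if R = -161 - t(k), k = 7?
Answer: -5697653/32189 ≈ -177.01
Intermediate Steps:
t(j) = 1/(11 - 5*j) (t(j) = 1/(j*(-5) + 11) = 1/(-5*j + 11) = 1/(11 - 5*j))
R = -3863/24 (R = -161 - 1/(11 - 5*7) = -161 - 1/(11 - 35) = -161 - 1/(-24) = -161 - 1*(-1/24) = -161 + 1/24 = -3863/24 ≈ -160.96)
1/(1/(18 + 57) + R) - 177 = 1/(1/(18 + 57) - 3863/24) - 177 = 1/(1/75 - 3863/24) - 177 = 1/(-32189/200) - 177 = -200/32189 - 177 = -5697653/32189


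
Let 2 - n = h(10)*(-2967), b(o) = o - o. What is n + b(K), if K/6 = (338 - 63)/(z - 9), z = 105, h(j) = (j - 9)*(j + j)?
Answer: 59342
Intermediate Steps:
h(j) = 2*j*(-9 + j) (h(j) = (-9 + j)*(2*j) = 2*j*(-9 + j))
K = 275/16 (K = 6*((338 - 63)/(105 - 9)) = 6*(275/96) = 275/16 ≈ 17.188)
b(o) = 0
n = 59342 (n = 2 - 2*10*(-9 + 10)*(-2967) = 2 - 2*10*1*(-2967) = 2 - 20*(-2967) = 2 - 1*(-59340) = 2 + 59340 = 59342)
n + b(K) = 59342 + 0 = 59342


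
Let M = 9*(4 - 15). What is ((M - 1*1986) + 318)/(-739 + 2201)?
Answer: -1767/1462 ≈ -1.2086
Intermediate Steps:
M = -99 (M = 9*(-11) = -99)
((M - 1*1986) + 318)/(-739 + 2201) = ((-99 - 1*1986) + 318)/(-739 + 2201) = ((-99 - 1986) + 318)/1462 = (-2085 + 318)*(1/1462) = -1767*1/1462 = -1767/1462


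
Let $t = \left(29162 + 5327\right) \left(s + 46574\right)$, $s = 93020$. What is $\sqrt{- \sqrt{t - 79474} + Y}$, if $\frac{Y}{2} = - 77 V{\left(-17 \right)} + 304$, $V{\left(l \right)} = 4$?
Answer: $\sqrt{-8 - 6 \sqrt{133732722}} \approx 263.43 i$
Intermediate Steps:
$t = 4814457466$ ($t = \left(29162 + 5327\right) \left(93020 + 46574\right) = 34489 \cdot 139594 = 4814457466$)
$Y = -8$ ($Y = 2 \left(\left(-77\right) 4 + 304\right) = 2 \left(-308 + 304\right) = 2 \left(-4\right) = -8$)
$\sqrt{- \sqrt{t - 79474} + Y} = \sqrt{- \sqrt{4814457466 - 79474} - 8} = \sqrt{- \sqrt{4814377992} - 8} = \sqrt{- 6 \sqrt{133732722} - 8} = \sqrt{-8 - 6 \sqrt{133732722}}$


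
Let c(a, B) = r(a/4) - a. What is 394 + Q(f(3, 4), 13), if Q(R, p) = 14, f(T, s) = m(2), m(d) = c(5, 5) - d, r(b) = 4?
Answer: 408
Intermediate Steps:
c(a, B) = 4 - a
m(d) = -1 - d (m(d) = (4 - 1*5) - d = (4 - 5) - d = -1 - d)
f(T, s) = -3 (f(T, s) = -1 - 1*2 = -1 - 2 = -3)
394 + Q(f(3, 4), 13) = 394 + 14 = 408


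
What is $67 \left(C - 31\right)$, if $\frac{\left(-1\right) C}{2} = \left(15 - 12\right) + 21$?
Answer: $-5293$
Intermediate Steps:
$C = -48$ ($C = - 2 \left(\left(15 - 12\right) + 21\right) = - 2 \left(3 + 21\right) = \left(-2\right) 24 = -48$)
$67 \left(C - 31\right) = 67 \left(-48 - 31\right) = 67 \left(-79\right) = -5293$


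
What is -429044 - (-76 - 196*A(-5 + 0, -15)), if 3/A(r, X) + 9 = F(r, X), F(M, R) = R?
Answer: -857985/2 ≈ -4.2899e+5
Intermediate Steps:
A(r, X) = 3/(-9 + X)
-429044 - (-76 - 196*A(-5 + 0, -15)) = -429044 - (-76 - 588/(-9 - 15)) = -429044 - (-76 - 588/(-24)) = -429044 - (-76 - 588*(-1)/24) = -429044 - (-76 - 196*(-⅛)) = -429044 - (-76 + 49/2) = -429044 - 1*(-103/2) = -429044 + 103/2 = -857985/2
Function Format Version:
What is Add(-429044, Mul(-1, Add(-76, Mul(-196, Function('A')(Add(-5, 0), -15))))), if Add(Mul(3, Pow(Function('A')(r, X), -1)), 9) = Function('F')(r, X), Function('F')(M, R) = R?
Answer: Rational(-857985, 2) ≈ -4.2899e+5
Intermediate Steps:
Function('A')(r, X) = Mul(3, Pow(Add(-9, X), -1))
Add(-429044, Mul(-1, Add(-76, Mul(-196, Function('A')(Add(-5, 0), -15))))) = Add(-429044, Mul(-1, Add(-76, Mul(-196, Mul(3, Pow(Add(-9, -15), -1)))))) = Add(-429044, Mul(-1, Add(-76, Mul(-196, Mul(3, Pow(-24, -1)))))) = Add(-429044, Mul(-1, Add(-76, Mul(-196, Mul(3, Rational(-1, 24)))))) = Add(-429044, Mul(-1, Add(-76, Mul(-196, Rational(-1, 8))))) = Add(-429044, Mul(-1, Add(-76, Rational(49, 2)))) = Add(-429044, Mul(-1, Rational(-103, 2))) = Add(-429044, Rational(103, 2)) = Rational(-857985, 2)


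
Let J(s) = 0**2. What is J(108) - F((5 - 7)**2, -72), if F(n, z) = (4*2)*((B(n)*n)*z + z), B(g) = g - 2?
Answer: 5184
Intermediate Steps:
B(g) = -2 + g
J(s) = 0
F(n, z) = 8*z + 8*n*z*(-2 + n) (F(n, z) = (4*2)*(((-2 + n)*n)*z + z) = 8*((n*(-2 + n))*z + z) = 8*(n*z*(-2 + n) + z) = 8*(z + n*z*(-2 + n)) = 8*z + 8*n*z*(-2 + n))
J(108) - F((5 - 7)**2, -72) = 0 - 8*(-72)*(1 + (5 - 7)**2*(-2 + (5 - 7)**2)) = 0 - 8*(-72)*(1 + (-2)**2*(-2 + (-2)**2)) = 0 - 8*(-72)*(1 + 4*(-2 + 4)) = 0 - 8*(-72)*(1 + 4*2) = 0 - 8*(-72)*(1 + 8) = 0 - 8*(-72)*9 = 0 - 1*(-5184) = 0 + 5184 = 5184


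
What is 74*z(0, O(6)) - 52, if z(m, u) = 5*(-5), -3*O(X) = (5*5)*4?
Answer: -1902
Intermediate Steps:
O(X) = -100/3 (O(X) = -5*5*4/3 = -25*4/3 = -⅓*100 = -100/3)
z(m, u) = -25
74*z(0, O(6)) - 52 = 74*(-25) - 52 = -1850 - 52 = -1902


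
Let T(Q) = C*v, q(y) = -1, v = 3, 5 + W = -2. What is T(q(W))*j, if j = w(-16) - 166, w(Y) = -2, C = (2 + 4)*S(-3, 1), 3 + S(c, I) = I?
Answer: 6048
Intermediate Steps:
W = -7 (W = -5 - 2 = -7)
S(c, I) = -3 + I
C = -12 (C = (2 + 4)*(-3 + 1) = 6*(-2) = -12)
T(Q) = -36 (T(Q) = -12*3 = -36)
j = -168 (j = -2 - 166 = -168)
T(q(W))*j = -36*(-168) = 6048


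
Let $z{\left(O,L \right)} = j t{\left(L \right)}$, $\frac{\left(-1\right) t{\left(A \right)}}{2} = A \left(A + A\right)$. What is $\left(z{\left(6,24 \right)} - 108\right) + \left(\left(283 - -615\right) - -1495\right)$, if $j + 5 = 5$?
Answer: $2285$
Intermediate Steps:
$j = 0$ ($j = -5 + 5 = 0$)
$t{\left(A \right)} = - 4 A^{2}$ ($t{\left(A \right)} = - 2 A \left(A + A\right) = - 2 A 2 A = - 2 \cdot 2 A^{2} = - 4 A^{2}$)
$z{\left(O,L \right)} = 0$ ($z{\left(O,L \right)} = 0 \left(- 4 L^{2}\right) = 0$)
$\left(z{\left(6,24 \right)} - 108\right) + \left(\left(283 - -615\right) - -1495\right) = \left(0 - 108\right) + \left(\left(283 - -615\right) - -1495\right) = -108 + \left(\left(283 + 615\right) + 1495\right) = -108 + \left(898 + 1495\right) = -108 + 2393 = 2285$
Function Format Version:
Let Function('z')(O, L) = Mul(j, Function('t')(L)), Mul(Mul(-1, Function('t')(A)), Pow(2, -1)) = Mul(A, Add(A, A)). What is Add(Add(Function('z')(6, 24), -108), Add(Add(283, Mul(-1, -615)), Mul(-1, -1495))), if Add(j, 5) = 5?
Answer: 2285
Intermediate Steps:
j = 0 (j = Add(-5, 5) = 0)
Function('t')(A) = Mul(-4, Pow(A, 2)) (Function('t')(A) = Mul(-2, Mul(A, Add(A, A))) = Mul(-2, Mul(A, Mul(2, A))) = Mul(-2, Mul(2, Pow(A, 2))) = Mul(-4, Pow(A, 2)))
Function('z')(O, L) = 0 (Function('z')(O, L) = Mul(0, Mul(-4, Pow(L, 2))) = 0)
Add(Add(Function('z')(6, 24), -108), Add(Add(283, Mul(-1, -615)), Mul(-1, -1495))) = Add(Add(0, -108), Add(Add(283, Mul(-1, -615)), Mul(-1, -1495))) = Add(-108, Add(Add(283, 615), 1495)) = Add(-108, Add(898, 1495)) = Add(-108, 2393) = 2285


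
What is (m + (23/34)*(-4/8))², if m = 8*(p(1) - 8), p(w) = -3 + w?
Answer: 29844369/4624 ≈ 6454.2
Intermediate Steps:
m = -80 (m = 8*((-3 + 1) - 8) = 8*(-2 - 8) = 8*(-10) = -80)
(m + (23/34)*(-4/8))² = (-80 + (23/34)*(-4/8))² = (-80 + (23*(1/34))*(-4*⅛))² = (-80 + (23/34)*(-½))² = (-80 - 23/68)² = (-5463/68)² = 29844369/4624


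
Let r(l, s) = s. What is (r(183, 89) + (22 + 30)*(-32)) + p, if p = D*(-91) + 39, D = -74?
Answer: 5198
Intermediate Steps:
p = 6773 (p = -74*(-91) + 39 = 6734 + 39 = 6773)
(r(183, 89) + (22 + 30)*(-32)) + p = (89 + (22 + 30)*(-32)) + 6773 = (89 + 52*(-32)) + 6773 = (89 - 1664) + 6773 = -1575 + 6773 = 5198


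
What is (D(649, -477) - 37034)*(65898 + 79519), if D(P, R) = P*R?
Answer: -50402550119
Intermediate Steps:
(D(649, -477) - 37034)*(65898 + 79519) = (649*(-477) - 37034)*(65898 + 79519) = (-309573 - 37034)*145417 = -346607*145417 = -50402550119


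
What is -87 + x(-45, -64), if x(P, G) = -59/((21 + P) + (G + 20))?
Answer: -5857/68 ≈ -86.132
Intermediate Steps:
x(P, G) = -59/(41 + G + P) (x(P, G) = -59/((21 + P) + (20 + G)) = -59/(41 + G + P))
-87 + x(-45, -64) = -87 - 59/(41 - 64 - 45) = -87 - 59/(-68) = -87 - 59*(-1/68) = -87 + 59/68 = -5857/68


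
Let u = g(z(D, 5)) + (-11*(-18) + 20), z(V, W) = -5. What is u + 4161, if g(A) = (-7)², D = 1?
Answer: 4428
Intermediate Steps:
g(A) = 49
u = 267 (u = 49 + (-11*(-18) + 20) = 49 + (198 + 20) = 49 + 218 = 267)
u + 4161 = 267 + 4161 = 4428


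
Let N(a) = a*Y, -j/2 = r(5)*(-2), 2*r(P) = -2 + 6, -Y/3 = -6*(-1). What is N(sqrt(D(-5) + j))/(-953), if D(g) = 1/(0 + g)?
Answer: 18*sqrt(195)/4765 ≈ 0.052751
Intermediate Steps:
Y = -18 (Y = -(-18)*(-1) = -3*6 = -18)
r(P) = 2 (r(P) = (-2 + 6)/2 = (1/2)*4 = 2)
D(g) = 1/g
j = 8 (j = -4*(-2) = -2*(-4) = 8)
N(a) = -18*a (N(a) = a*(-18) = -18*a)
N(sqrt(D(-5) + j))/(-953) = -18*sqrt(1/(-5) + 8)/(-953) = -18*sqrt(-1/5 + 8)*(-1/953) = -18*sqrt(195)/5*(-1/953) = 18*sqrt(195)/4765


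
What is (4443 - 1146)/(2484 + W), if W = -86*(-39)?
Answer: 157/278 ≈ 0.56475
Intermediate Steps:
W = 3354
(4443 - 1146)/(2484 + W) = (4443 - 1146)/(2484 + 3354) = 3297/5838 = 3297*(1/5838) = 157/278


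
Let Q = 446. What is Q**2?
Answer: 198916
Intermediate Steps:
Q**2 = 446**2 = 198916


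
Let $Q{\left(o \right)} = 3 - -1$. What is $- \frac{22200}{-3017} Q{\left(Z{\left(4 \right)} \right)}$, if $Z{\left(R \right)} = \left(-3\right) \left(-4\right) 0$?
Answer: $\frac{88800}{3017} \approx 29.433$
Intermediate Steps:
$Z{\left(R \right)} = 0$ ($Z{\left(R \right)} = 12 \cdot 0 = 0$)
$Q{\left(o \right)} = 4$ ($Q{\left(o \right)} = 3 + 1 = 4$)
$- \frac{22200}{-3017} Q{\left(Z{\left(4 \right)} \right)} = - \frac{22200}{-3017} \cdot 4 = \left(-22200\right) \left(- \frac{1}{3017}\right) 4 = \frac{22200}{3017} \cdot 4 = \frac{88800}{3017}$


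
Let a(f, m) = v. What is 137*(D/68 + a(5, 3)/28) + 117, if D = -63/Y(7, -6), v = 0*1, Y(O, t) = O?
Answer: 6723/68 ≈ 98.868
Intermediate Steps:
v = 0
D = -9 (D = -63/7 = -63*1/7 = -9)
a(f, m) = 0
137*(D/68 + a(5, 3)/28) + 117 = 137*(-9/68 + 0/28) + 117 = 137*(-9*1/68 + 0*(1/28)) + 117 = 137*(-9/68 + 0) + 117 = 137*(-9/68) + 117 = -1233/68 + 117 = 6723/68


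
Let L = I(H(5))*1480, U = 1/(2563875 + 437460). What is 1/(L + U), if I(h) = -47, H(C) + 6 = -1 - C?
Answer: -3001335/208772862599 ≈ -1.4376e-5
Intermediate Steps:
H(C) = -7 - C (H(C) = -6 + (-1 - C) = -7 - C)
U = 1/3001335 ≈ 3.3319e-7
L = -69560 (L = -47*1480 = -69560)
1/(L + U) = 1/(-69560 + 1/3001335) = 1/(-208772862599/3001335) = -3001335/208772862599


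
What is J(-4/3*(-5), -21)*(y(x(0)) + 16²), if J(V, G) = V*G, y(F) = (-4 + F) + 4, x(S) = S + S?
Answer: -35840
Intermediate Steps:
x(S) = 2*S
y(F) = F
J(V, G) = G*V
J(-4/3*(-5), -21)*(y(x(0)) + 16²) = (-21*(-4/3)*(-5))*(2*0 + 16²) = (-21*(-4*⅓)*(-5))*(0 + 256) = -(-28)*(-5)*256 = -21*20/3*256 = -140*256 = -35840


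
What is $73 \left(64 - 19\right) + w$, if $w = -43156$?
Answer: $-39871$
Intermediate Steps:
$73 \left(64 - 19\right) + w = 73 \left(64 - 19\right) - 43156 = 73 \cdot 45 - 43156 = 3285 - 43156 = -39871$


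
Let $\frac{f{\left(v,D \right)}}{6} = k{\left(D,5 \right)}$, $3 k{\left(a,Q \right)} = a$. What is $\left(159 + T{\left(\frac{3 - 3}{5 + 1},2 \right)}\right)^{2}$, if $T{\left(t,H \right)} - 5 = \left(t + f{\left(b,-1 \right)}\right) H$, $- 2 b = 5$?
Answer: $25600$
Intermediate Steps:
$b = - \frac{5}{2}$ ($b = \left(- \frac{1}{2}\right) 5 = - \frac{5}{2} \approx -2.5$)
$k{\left(a,Q \right)} = \frac{a}{3}$
$f{\left(v,D \right)} = 2 D$ ($f{\left(v,D \right)} = 6 \frac{D}{3} = 2 D$)
$T{\left(t,H \right)} = 5 + H \left(-2 + t\right)$ ($T{\left(t,H \right)} = 5 + \left(t + 2 \left(-1\right)\right) H = 5 + \left(t - 2\right) H = 5 + \left(-2 + t\right) H = 5 + H \left(-2 + t\right)$)
$\left(159 + T{\left(\frac{3 - 3}{5 + 1},2 \right)}\right)^{2} = \left(159 + \left(5 - 4 + 2 \frac{3 - 3}{5 + 1}\right)\right)^{2} = \left(159 + \left(5 - 4 + 2 \cdot \frac{0}{6}\right)\right)^{2} = \left(159 + \left(5 - 4 + 2 \cdot 0 \cdot \frac{1}{6}\right)\right)^{2} = \left(159 + \left(5 - 4 + 2 \cdot 0\right)\right)^{2} = \left(159 + \left(5 - 4 + 0\right)\right)^{2} = \left(159 + 1\right)^{2} = 160^{2} = 25600$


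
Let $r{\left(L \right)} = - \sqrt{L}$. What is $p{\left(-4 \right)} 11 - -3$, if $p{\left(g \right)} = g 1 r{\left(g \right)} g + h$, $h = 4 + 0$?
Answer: $47 - 352 i \approx 47.0 - 352.0 i$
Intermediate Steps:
$h = 4$
$p{\left(g \right)} = 4 - g^{\frac{5}{2}}$ ($p{\left(g \right)} = g 1 \left(- \sqrt{g}\right) g + 4 = g \left(- \sqrt{g}\right) g + 4 = - g^{\frac{3}{2}} g + 4 = - g^{\frac{5}{2}} + 4 = 4 - g^{\frac{5}{2}}$)
$p{\left(-4 \right)} 11 - -3 = \left(4 - \left(-4\right)^{\frac{5}{2}}\right) 11 - -3 = \left(4 - 32 i\right) 11 + 3 = \left(44 - 352 i\right) + 3 = 47 - 352 i$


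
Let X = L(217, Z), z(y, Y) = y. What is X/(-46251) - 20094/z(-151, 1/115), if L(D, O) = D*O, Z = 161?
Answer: 924092107/6983901 ≈ 132.32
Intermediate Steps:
X = 34937 (X = 217*161 = 34937)
X/(-46251) - 20094/z(-151, 1/115) = 34937/(-46251) - 20094/(-151) = 34937*(-1/46251) - 20094*(-1/151) = -34937/46251 + 20094/151 = 924092107/6983901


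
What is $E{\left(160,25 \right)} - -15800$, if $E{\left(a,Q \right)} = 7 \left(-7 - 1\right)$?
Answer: $15744$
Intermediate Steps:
$E{\left(a,Q \right)} = -56$ ($E{\left(a,Q \right)} = 7 \left(-8\right) = -56$)
$E{\left(160,25 \right)} - -15800 = -56 - -15800 = -56 + 15800 = 15744$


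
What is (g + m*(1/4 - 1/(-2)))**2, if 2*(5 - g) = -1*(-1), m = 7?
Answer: 1521/16 ≈ 95.063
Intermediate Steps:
g = 9/2 (g = 5 - (-1)*(-1)/2 = 5 - 1/2*1 = 5 - 1/2 = 9/2 ≈ 4.5000)
(g + m*(1/4 - 1/(-2)))**2 = (9/2 + 7*(1/4 - 1/(-2)))**2 = (9/2 + 7*(1*(1/4) - 1*(-1/2)))**2 = (9/2 + 7*(1/4 + 1/2))**2 = (9/2 + 7*(3/4))**2 = (9/2 + 21/4)**2 = (39/4)**2 = 1521/16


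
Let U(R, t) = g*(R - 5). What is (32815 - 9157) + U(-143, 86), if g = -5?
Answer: 24398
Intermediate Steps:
U(R, t) = 25 - 5*R (U(R, t) = -5*(R - 5) = -5*(-5 + R) = 25 - 5*R)
(32815 - 9157) + U(-143, 86) = (32815 - 9157) + (25 - 5*(-143)) = 23658 + (25 + 715) = 23658 + 740 = 24398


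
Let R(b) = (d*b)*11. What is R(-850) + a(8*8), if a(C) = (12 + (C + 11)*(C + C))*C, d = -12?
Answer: 727368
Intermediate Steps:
R(b) = -132*b (R(b) = -12*b*11 = -132*b)
a(C) = C*(12 + 2*C*(11 + C)) (a(C) = (12 + (11 + C)*(2*C))*C = (12 + 2*C*(11 + C))*C = C*(12 + 2*C*(11 + C)))
R(-850) + a(8*8) = -132*(-850) + 2*(8*8)*(6 + (8*8)**2 + 11*(8*8)) = 112200 + 2*64*(6 + 64**2 + 11*64) = 112200 + 2*64*(6 + 4096 + 704) = 112200 + 2*64*4806 = 112200 + 615168 = 727368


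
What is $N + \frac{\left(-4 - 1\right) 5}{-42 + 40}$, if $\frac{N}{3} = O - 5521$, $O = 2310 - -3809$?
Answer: $\frac{3613}{2} \approx 1806.5$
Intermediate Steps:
$O = 6119$ ($O = 2310 + 3809 = 6119$)
$N = 1794$ ($N = 3 \left(6119 - 5521\right) = 3 \cdot 598 = 1794$)
$N + \frac{\left(-4 - 1\right) 5}{-42 + 40} = 1794 + \frac{\left(-4 - 1\right) 5}{-42 + 40} = 1794 + \frac{\left(-5\right) 5}{-2} = 1794 - - \frac{25}{2} = 1794 + \frac{25}{2} = \frac{3613}{2}$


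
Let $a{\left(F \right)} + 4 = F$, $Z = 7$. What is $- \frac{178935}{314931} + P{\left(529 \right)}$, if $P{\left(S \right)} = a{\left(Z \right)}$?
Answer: $\frac{255286}{104977} \approx 2.4318$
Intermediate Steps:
$a{\left(F \right)} = -4 + F$
$P{\left(S \right)} = 3$ ($P{\left(S \right)} = -4 + 7 = 3$)
$- \frac{178935}{314931} + P{\left(529 \right)} = - \frac{178935}{314931} + 3 = \left(-178935\right) \frac{1}{314931} + 3 = - \frac{59645}{104977} + 3 = \frac{255286}{104977}$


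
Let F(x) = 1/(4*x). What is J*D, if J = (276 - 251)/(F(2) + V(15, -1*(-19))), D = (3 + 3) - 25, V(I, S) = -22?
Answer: 152/7 ≈ 21.714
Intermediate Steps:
F(x) = 1/(4*x)
D = -19 (D = 6 - 25 = -19)
J = -8/7 (J = (276 - 251)/((¼)/2 - 22) = 25/((¼)*(½) - 22) = 25/(⅛ - 22) = 25/(-175/8) = 25*(-8/175) = -8/7 ≈ -1.1429)
J*D = -8/7*(-19) = 152/7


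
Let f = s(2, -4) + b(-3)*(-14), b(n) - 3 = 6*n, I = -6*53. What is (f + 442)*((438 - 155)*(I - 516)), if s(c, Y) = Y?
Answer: -152942256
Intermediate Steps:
I = -318
b(n) = 3 + 6*n
f = 206 (f = -4 + (3 + 6*(-3))*(-14) = -4 + (3 - 18)*(-14) = -4 - 15*(-14) = -4 + 210 = 206)
(f + 442)*((438 - 155)*(I - 516)) = (206 + 442)*((438 - 155)*(-318 - 516)) = 648*(283*(-834)) = 648*(-236022) = -152942256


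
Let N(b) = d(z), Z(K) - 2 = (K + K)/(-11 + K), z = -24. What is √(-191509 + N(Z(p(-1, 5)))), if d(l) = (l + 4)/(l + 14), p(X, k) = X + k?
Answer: I*√191507 ≈ 437.62*I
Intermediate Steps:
Z(K) = 2 + 2*K/(-11 + K) (Z(K) = 2 + (K + K)/(-11 + K) = 2 + (2*K)/(-11 + K) = 2 + 2*K/(-11 + K))
d(l) = (4 + l)/(14 + l)
N(b) = 2 (N(b) = (4 - 24)/(14 - 24) = -20/(-10) = -⅒*(-20) = 2)
√(-191509 + N(Z(p(-1, 5)))) = √(-191509 + 2) = √(-191507) = I*√191507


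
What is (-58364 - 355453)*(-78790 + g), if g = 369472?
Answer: -120289153194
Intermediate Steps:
(-58364 - 355453)*(-78790 + g) = (-58364 - 355453)*(-78790 + 369472) = -413817*290682 = -120289153194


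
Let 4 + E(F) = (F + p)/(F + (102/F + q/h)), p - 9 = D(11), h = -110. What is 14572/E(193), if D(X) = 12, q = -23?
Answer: -14983837507/2977244 ≈ -5032.8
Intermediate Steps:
p = 21 (p = 9 + 12 = 21)
E(F) = -4 + (21 + F)/(23/110 + F + 102/F) (E(F) = -4 + (F + 21)/(F + (102/F - 23/(-110))) = -4 + (21 + F)/(F + (102/F - 23*(-1/110))) = -4 + (21 + F)/(F + (102/F + 23/110)) = -4 + (21 + F)/(F + (23/110 + 102/F)) = -4 + (21 + F)/(23/110 + F + 102/F))
14572/E(193) = 14572/((2*(-22440 - 165*193**2 + 1109*193)/(11220 + 23*193 + 110*193**2))) = 14572/((2*(-22440 - 165*37249 + 214037)/(11220 + 4439 + 110*37249))) = 14572/((2*(-22440 - 6146085 + 214037)/(11220 + 4439 + 4097390))) = 14572/((2*(-5954488)/4113049)) = 14572/((2*(1/4113049)*(-5954488))) = 14572/(-11908976/4113049) = 14572*(-4113049/11908976) = -14983837507/2977244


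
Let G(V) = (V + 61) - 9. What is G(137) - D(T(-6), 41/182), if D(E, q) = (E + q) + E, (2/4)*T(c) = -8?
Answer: 40181/182 ≈ 220.77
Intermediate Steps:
G(V) = 52 + V (G(V) = (61 + V) - 9 = 52 + V)
T(c) = -16 (T(c) = 2*(-8) = -16)
D(E, q) = q + 2*E
G(137) - D(T(-6), 41/182) = (52 + 137) - (41/182 + 2*(-16)) = 189 - (41*(1/182) - 32) = 189 - (41/182 - 32) = 189 - 1*(-5783/182) = 189 + 5783/182 = 40181/182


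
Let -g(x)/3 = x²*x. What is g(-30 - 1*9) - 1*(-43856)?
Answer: 221813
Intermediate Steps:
g(x) = -3*x³ (g(x) = -3*x²*x = -3*x³)
g(-30 - 1*9) - 1*(-43856) = -3*(-30 - 1*9)³ - 1*(-43856) = -3*(-30 - 9)³ + 43856 = -3*(-39)³ + 43856 = -3*(-59319) + 43856 = 177957 + 43856 = 221813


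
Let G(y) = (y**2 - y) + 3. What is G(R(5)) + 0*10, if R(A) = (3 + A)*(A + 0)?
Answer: 1563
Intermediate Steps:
R(A) = A*(3 + A) (R(A) = (3 + A)*A = A*(3 + A))
G(y) = 3 + y**2 - y
G(R(5)) + 0*10 = (3 + (5*(3 + 5))**2 - 5*(3 + 5)) + 0*10 = (3 + (5*8)**2 - 5*8) + 0 = (3 + 40**2 - 1*40) + 0 = (3 + 1600 - 40) + 0 = 1563 + 0 = 1563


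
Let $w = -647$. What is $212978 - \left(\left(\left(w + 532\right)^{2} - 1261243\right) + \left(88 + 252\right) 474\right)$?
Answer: $1299836$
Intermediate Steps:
$212978 - \left(\left(\left(w + 532\right)^{2} - 1261243\right) + \left(88 + 252\right) 474\right) = 212978 - \left(\left(\left(-647 + 532\right)^{2} - 1261243\right) + \left(88 + 252\right) 474\right) = 212978 - \left(\left(\left(-115\right)^{2} - 1261243\right) + 340 \cdot 474\right) = 212978 - \left(\left(13225 - 1261243\right) + 161160\right) = 212978 - \left(-1248018 + 161160\right) = 212978 - -1086858 = 212978 + 1086858 = 1299836$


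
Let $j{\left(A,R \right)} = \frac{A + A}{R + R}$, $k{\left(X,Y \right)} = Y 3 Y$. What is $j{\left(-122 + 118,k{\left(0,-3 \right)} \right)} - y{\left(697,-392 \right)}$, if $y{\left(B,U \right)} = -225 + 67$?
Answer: $\frac{4262}{27} \approx 157.85$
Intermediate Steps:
$y{\left(B,U \right)} = -158$
$k{\left(X,Y \right)} = 3 Y^{2}$ ($k{\left(X,Y \right)} = 3 Y Y = 3 Y^{2}$)
$j{\left(A,R \right)} = \frac{A}{R}$ ($j{\left(A,R \right)} = \frac{2 A}{2 R} = 2 A \frac{1}{2 R} = \frac{A}{R}$)
$j{\left(-122 + 118,k{\left(0,-3 \right)} \right)} - y{\left(697,-392 \right)} = \frac{-122 + 118}{3 \left(-3\right)^{2}} - -158 = - \frac{4}{3 \cdot 9} + 158 = - \frac{4}{27} + 158 = \frac{4262}{27}$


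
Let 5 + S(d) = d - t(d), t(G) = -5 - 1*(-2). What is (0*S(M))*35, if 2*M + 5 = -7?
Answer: 0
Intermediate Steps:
M = -6 (M = -5/2 + (½)*(-7) = -5/2 - 7/2 = -6)
t(G) = -3 (t(G) = -5 + 2 = -3)
S(d) = -2 + d (S(d) = -5 + (d - 1*(-3)) = -5 + (d + 3) = -5 + (3 + d) = -2 + d)
(0*S(M))*35 = (0*(-2 - 6))*35 = (0*(-8))*35 = 0*35 = 0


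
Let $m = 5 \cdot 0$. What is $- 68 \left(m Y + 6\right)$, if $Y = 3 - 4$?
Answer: $-408$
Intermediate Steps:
$m = 0$
$Y = -1$ ($Y = 3 - 4 = -1$)
$- 68 \left(m Y + 6\right) = - 68 \left(0 \left(-1\right) + 6\right) = - 68 \left(0 + 6\right) = \left(-68\right) 6 = -408$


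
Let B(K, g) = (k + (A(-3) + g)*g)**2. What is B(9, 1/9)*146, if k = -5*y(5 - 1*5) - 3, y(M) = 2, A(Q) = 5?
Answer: 148051154/6561 ≈ 22565.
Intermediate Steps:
k = -13 (k = -5*2 - 3 = -10 - 3 = -13)
B(K, g) = (-13 + g*(5 + g))**2 (B(K, g) = (-13 + (5 + g)*g)**2 = (-13 + g*(5 + g))**2)
B(9, 1/9)*146 = (-13 + (1/9)**2 + 5/9)**2*146 = (-13 + (1/9)**2 + 5*(1/9))**2*146 = (-13 + 1/81 + 5/9)**2*146 = (-1007/81)**2*146 = (1014049/6561)*146 = 148051154/6561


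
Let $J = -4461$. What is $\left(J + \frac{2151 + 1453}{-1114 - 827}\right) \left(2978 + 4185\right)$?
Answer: $- \frac{62048807015}{1941} \approx -3.1967 \cdot 10^{7}$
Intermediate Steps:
$\left(J + \frac{2151 + 1453}{-1114 - 827}\right) \left(2978 + 4185\right) = \left(-4461 + \frac{2151 + 1453}{-1114 - 827}\right) \left(2978 + 4185\right) = \left(-4461 + \frac{3604}{-1941}\right) 7163 = \left(-4461 + 3604 \left(- \frac{1}{1941}\right)\right) 7163 = \left(-4461 - \frac{3604}{1941}\right) 7163 = \left(- \frac{8662405}{1941}\right) 7163 = - \frac{62048807015}{1941}$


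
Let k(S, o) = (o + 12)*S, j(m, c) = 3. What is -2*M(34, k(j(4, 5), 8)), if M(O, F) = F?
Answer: -120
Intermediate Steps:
k(S, o) = S*(12 + o) (k(S, o) = (12 + o)*S = S*(12 + o))
-2*M(34, k(j(4, 5), 8)) = -6*(12 + 8) = -6*20 = -2*60 = -120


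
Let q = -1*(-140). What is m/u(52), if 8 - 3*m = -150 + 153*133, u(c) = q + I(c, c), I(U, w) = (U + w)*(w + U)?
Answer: -20191/32868 ≈ -0.61431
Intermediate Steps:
q = 140
I(U, w) = (U + w)² (I(U, w) = (U + w)*(U + w) = (U + w)²)
u(c) = 140 + 4*c² (u(c) = 140 + (c + c)² = 140 + (2*c)² = 140 + 4*c²)
m = -20191/3 (m = 8/3 - (-150 + 153*133)/3 = 8/3 - (-150 + 20349)/3 = 8/3 - ⅓*20199 = 8/3 - 6733 = -20191/3 ≈ -6730.3)
m/u(52) = -20191/(3*(140 + 4*52²)) = -20191/(3*(140 + 4*2704)) = -20191/(3*(140 + 10816)) = -20191/3/10956 = -20191/3*1/10956 = -20191/32868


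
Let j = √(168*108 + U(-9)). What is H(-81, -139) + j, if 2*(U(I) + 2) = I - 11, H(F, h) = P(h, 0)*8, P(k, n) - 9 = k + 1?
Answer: -1032 + 2*√4533 ≈ -897.34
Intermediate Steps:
P(k, n) = 10 + k (P(k, n) = 9 + (k + 1) = 9 + (1 + k) = 10 + k)
H(F, h) = 80 + 8*h (H(F, h) = (10 + h)*8 = 80 + 8*h)
U(I) = -15/2 + I/2 (U(I) = -2 + (I - 11)/2 = -2 + (-11 + I)/2 = -2 + (-11/2 + I/2) = -15/2 + I/2)
j = 2*√4533 (j = √(168*108 + (-15/2 + (½)*(-9))) = √(18144 + (-15/2 - 9/2)) = √(18144 - 12) = √18132 = 2*√4533 ≈ 134.66)
H(-81, -139) + j = (80 + 8*(-139)) + 2*√4533 = (80 - 1112) + 2*√4533 = -1032 + 2*√4533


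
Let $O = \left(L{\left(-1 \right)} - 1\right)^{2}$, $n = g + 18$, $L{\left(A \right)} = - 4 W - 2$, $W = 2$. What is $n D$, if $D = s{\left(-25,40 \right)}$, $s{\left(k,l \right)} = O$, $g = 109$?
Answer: $15367$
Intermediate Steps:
$L{\left(A \right)} = -10$ ($L{\left(A \right)} = \left(-4\right) 2 - 2 = -8 - 2 = -10$)
$n = 127$ ($n = 109 + 18 = 127$)
$O = 121$ ($O = \left(-10 - 1\right)^{2} = \left(-11\right)^{2} = 121$)
$s{\left(k,l \right)} = 121$
$D = 121$
$n D = 127 \cdot 121 = 15367$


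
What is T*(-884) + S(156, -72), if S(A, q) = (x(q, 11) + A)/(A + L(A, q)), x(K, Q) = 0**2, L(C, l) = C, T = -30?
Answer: 53041/2 ≈ 26521.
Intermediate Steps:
x(K, Q) = 0
S(A, q) = 1/2 (S(A, q) = (0 + A)/(A + A) = A/((2*A)) = A*(1/(2*A)) = 1/2)
T*(-884) + S(156, -72) = -30*(-884) + 1/2 = 26520 + 1/2 = 53041/2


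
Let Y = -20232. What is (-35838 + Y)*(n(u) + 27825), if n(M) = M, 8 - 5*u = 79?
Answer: -1559351556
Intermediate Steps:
u = -71/5 (u = 8/5 - ⅕*79 = 8/5 - 79/5 = -71/5 ≈ -14.200)
(-35838 + Y)*(n(u) + 27825) = (-35838 - 20232)*(-71/5 + 27825) = -56070*139054/5 = -1559351556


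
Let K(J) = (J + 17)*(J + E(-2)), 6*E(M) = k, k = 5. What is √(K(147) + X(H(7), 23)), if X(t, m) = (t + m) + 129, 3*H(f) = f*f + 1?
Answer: 2*√54930/3 ≈ 156.25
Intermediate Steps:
E(M) = ⅚ (E(M) = (⅙)*5 = ⅚)
H(f) = ⅓ + f²/3 (H(f) = (f*f + 1)/3 = (f² + 1)/3 = (1 + f²)/3 = ⅓ + f²/3)
X(t, m) = 129 + m + t (X(t, m) = (m + t) + 129 = 129 + m + t)
K(J) = (17 + J)*(⅚ + J) (K(J) = (J + 17)*(J + ⅚) = (17 + J)*(⅚ + J))
√(K(147) + X(H(7), 23)) = √((85/6 + 147² + (107/6)*147) + (129 + 23 + (⅓ + (⅓)*7²))) = √((85/6 + 21609 + 5243/2) + (129 + 23 + (⅓ + (⅓)*49))) = √(72734/3 + (129 + 23 + (⅓ + 49/3))) = √(72734/3 + (129 + 23 + 50/3)) = √(72734/3 + 506/3) = √(73240/3) = 2*√54930/3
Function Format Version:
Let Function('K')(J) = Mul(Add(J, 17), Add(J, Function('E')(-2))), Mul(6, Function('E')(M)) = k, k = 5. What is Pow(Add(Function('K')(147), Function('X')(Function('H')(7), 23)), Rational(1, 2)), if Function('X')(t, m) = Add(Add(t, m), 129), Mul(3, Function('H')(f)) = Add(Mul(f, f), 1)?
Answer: Mul(Rational(2, 3), Pow(54930, Rational(1, 2))) ≈ 156.25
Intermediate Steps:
Function('E')(M) = Rational(5, 6) (Function('E')(M) = Mul(Rational(1, 6), 5) = Rational(5, 6))
Function('H')(f) = Add(Rational(1, 3), Mul(Rational(1, 3), Pow(f, 2))) (Function('H')(f) = Mul(Rational(1, 3), Add(Mul(f, f), 1)) = Mul(Rational(1, 3), Add(Pow(f, 2), 1)) = Mul(Rational(1, 3), Add(1, Pow(f, 2))) = Add(Rational(1, 3), Mul(Rational(1, 3), Pow(f, 2))))
Function('X')(t, m) = Add(129, m, t) (Function('X')(t, m) = Add(Add(m, t), 129) = Add(129, m, t))
Function('K')(J) = Mul(Add(17, J), Add(Rational(5, 6), J)) (Function('K')(J) = Mul(Add(J, 17), Add(J, Rational(5, 6))) = Mul(Add(17, J), Add(Rational(5, 6), J)))
Pow(Add(Function('K')(147), Function('X')(Function('H')(7), 23)), Rational(1, 2)) = Pow(Add(Add(Rational(85, 6), Pow(147, 2), Mul(Rational(107, 6), 147)), Add(129, 23, Add(Rational(1, 3), Mul(Rational(1, 3), Pow(7, 2))))), Rational(1, 2)) = Pow(Add(Add(Rational(85, 6), 21609, Rational(5243, 2)), Add(129, 23, Add(Rational(1, 3), Mul(Rational(1, 3), 49)))), Rational(1, 2)) = Pow(Add(Rational(72734, 3), Add(129, 23, Add(Rational(1, 3), Rational(49, 3)))), Rational(1, 2)) = Pow(Add(Rational(72734, 3), Add(129, 23, Rational(50, 3))), Rational(1, 2)) = Pow(Add(Rational(72734, 3), Rational(506, 3)), Rational(1, 2)) = Pow(Rational(73240, 3), Rational(1, 2)) = Mul(Rational(2, 3), Pow(54930, Rational(1, 2)))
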